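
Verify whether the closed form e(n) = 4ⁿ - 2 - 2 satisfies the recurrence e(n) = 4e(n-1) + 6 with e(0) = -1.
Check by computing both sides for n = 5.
From the recurrence with e(0) = -1:
  e(0) = -1, e(1) = 2, e(2) = 14, e(3) = 62, e(4) = 254, e(5) = 1022
  so the recurrence gives e(5) = 1022.
From the proposed closed form e(n) = 4ⁿ - 2 - 2:
  e(5) = 1020.
The recurrence gives 1022 but the closed form gives 1020, so the closed form does not satisfy the recurrence.

No, the closed form is incorrect.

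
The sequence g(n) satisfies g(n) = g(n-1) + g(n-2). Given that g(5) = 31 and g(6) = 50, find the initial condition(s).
Work backwards using g(k) = g(k+2) - g(k+1):
g(4) = g(6) - g(5) = 50 - 31 = 19
g(3) = g(5) - g(4) = 31 - 19 = 12
g(2) = g(4) - g(3) = 19 - 12 = 7
g(1) = g(3) - g(2) = 12 - 7 = 5
g(0) = g(2) - g(1) = 7 - 5 = 2

g(0) = 2, g(1) = 5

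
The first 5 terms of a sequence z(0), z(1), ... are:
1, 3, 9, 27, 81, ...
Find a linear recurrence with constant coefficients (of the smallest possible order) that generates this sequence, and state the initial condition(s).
Look for the lowest-order linear relation among consecutive terms.
Observation: each term is 3× the previous.
Check at n=2: 3·3 = 9. ✓

z(n) = 3 × z(n-1), z(0) = 1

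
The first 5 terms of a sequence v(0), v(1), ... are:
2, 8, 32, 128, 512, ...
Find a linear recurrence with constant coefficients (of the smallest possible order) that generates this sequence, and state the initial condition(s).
Look for the lowest-order linear relation among consecutive terms.
Observation: each term is 4× the previous.
Check at n=2: 4·8 = 32. ✓

v(n) = 4 × v(n-1), v(0) = 2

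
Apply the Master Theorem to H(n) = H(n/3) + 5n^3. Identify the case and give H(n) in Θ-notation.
Master Theorem template: H(n) = a·H(n/b) + f(n).
Here: a=1, b=3, f(n)=5n^3
Compute log_b(a) = log_3(1) = 0.
f(n) = 5n^3 = Ω(n^(0+ε)) with ε = 3, and the regularity condition holds (a·f(n/b) = (a/b^3)·f(n) with a/b^3 = 3^-3 < 1). Case 3: H(n) = Θ(f(n)) = Θ(n^3).

Case 3: H(n) = Θ(n^3)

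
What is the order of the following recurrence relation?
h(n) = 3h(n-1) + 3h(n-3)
The order is the largest lag k for which h(n-k) appears. Here the deepest term is h(n-3), so the order is 3.

Order 3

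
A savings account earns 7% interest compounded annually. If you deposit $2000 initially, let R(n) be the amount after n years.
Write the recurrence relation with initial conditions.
Each year the balance grows by 7%, i.e. is multiplied by 1 + 7/100 = 1.07, so R(n) = 1.07 × R(n-1). The initial deposit gives R(0) = 2000.
Unrolling gives the closed form R(n) = 2000 × (1.07)ⁿ.

R(n) = 1.07 × R(n-1), R(0) = 2000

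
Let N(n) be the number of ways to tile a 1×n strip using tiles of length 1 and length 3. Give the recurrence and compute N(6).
Condition on the last tile: it has length 1 (leaving a 1×(n-1) strip) or length 3 (leaving a 1×(n-3) strip), so N(n) = N(n-1) + N(n-3) (order-3 linear recurrence).
For 0 ≤ i < 3 only unit tiles fit, so N(i) = 1.
Iterating the recurrence: N(3) = 2, N(4) = 3, N(5) = 4, N(6) = 6.

N(n) = N(n-1) + N(n-3), with N(i) = 1 for 0 ≤ i < 3; N(6) = 6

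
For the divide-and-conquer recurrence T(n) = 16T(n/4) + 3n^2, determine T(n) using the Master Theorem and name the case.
Master Theorem template: T(n) = a·T(n/b) + f(n).
Here: a=16, b=4, f(n)=3n^2
Compute log_b(a) = log_4(16) = 2.
f(n) = 3n^2 = Θ(n^2). Case 2: T(n) = Θ(n^2 log n).

Case 2: T(n) = Θ(n^2 log n)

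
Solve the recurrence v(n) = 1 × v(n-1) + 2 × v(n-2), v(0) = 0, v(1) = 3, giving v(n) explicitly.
Recurrence: v(n) = 1 × v(n-1) + 2 × v(n-2), initial: v(0) = 0, v(1) = 3.
Characteristic equation: r² - 1r - 2 = 0, which factors as (r - 2)(r + 1) = 0, so r = 2, -1. General solution v(n) = A·2ⁿ + B·(-1)ⁿ. From v(0) = 0: A + B = 0. From v(1) = 3: 2A - 1B = 3. Solving gives A = 1, B = -1.

v(n) = 2ⁿ - (-1)ⁿ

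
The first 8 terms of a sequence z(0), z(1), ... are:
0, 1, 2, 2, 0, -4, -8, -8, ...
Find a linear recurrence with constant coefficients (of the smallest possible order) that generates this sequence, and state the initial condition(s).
Look for the lowest-order linear relation among consecutive terms.
Observation: z(n) - 2·z(n-1) - (-2)·z(n-2) = 0 holds for the shown terms, and no order-1 relation z(n) = α·z(n-1) + β fits.
Check at n=3: 2·2 + (-2)·1 = 2. ✓

z(n) = 2z(n-1) - 2z(n-2), z(0) = 0, z(1) = 1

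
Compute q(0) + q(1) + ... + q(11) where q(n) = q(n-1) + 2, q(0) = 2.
Computing the sequence terms: 2, 4, 6, 8, 10, 12, 14, 16, 18, 20, 22, 24
Adding these values together:

156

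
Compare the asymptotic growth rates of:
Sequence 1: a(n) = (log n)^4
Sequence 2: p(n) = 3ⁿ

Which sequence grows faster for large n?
Comparing growth rates:
Growth-rate hierarchy: log n ≺ any polynomial ≺ any exponential cⁿ (c>1) ≺ n! ≺ nⁿ.
exponential base 3 dominates polylogarithmic (log n)^4 asymptotically.

p(n) grows faster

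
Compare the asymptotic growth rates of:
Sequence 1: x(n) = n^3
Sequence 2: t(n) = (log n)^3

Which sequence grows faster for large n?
Comparing growth rates:
Growth-rate hierarchy: log n ≺ any polynomial ≺ any exponential cⁿ (c>1) ≺ n! ≺ nⁿ.
polynomial degree 3 dominates polylogarithmic (log n)^3 asymptotically.

x(n) grows faster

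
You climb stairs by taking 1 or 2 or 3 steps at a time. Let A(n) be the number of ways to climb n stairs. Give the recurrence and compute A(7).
Condition on the size of the last step (1 to 3): before it there were n-1, …, n-3 stairs climbed, and these cases are disjoint, so A(n) = A(n-1) + A(n-2) + A(n-3) (order-3 linear recurrence).
Initial conditions by direct count (compositions of i into parts ≤ 3): A(1) = 1; A(2) = 2; A(3) = 4.
Iterating the recurrence: A(4) = 7, A(5) = 13, A(6) = 24, A(7) = 44.

A(n) = A(n-1) + A(n-2) + A(n-3), A(1) = 1, A(2) = 2, A(3) = 4; A(7) = 44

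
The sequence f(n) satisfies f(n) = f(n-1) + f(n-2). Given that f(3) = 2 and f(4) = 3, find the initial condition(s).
Work backwards using f(k) = f(k+2) - f(k+1):
f(2) = f(4) - f(3) = 3 - 2 = 1
f(1) = f(3) - f(2) = 2 - 1 = 1
f(0) = f(2) - f(1) = 1 - 1 = 0

f(0) = 0, f(1) = 1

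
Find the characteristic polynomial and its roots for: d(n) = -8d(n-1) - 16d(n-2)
Substitute d(n) = rⁿ and divide through by rⁿ⁻²: r² + 8r + 16 = 0
Factor: (r + 4)² = 0, so r = -4 (double root).
General solution: d(n) = (A + Bn)·(-4)ⁿ

Characteristic: r² + 8r + 16 = 0, Roots: r = -4 (double root)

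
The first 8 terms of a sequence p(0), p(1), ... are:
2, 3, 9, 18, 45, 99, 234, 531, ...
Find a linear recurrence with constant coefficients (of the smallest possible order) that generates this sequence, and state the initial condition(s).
Look for the lowest-order linear relation among consecutive terms.
Observation: p(n) - 1·p(n-1) - (3)·p(n-2) = 0 holds for the shown terms, and no order-1 relation p(n) = α·p(n-1) + β fits.
Check at n=3: 1·9 + (3)·3 = 18. ✓

p(n) = p(n-1) + 3p(n-2), p(0) = 2, p(1) = 3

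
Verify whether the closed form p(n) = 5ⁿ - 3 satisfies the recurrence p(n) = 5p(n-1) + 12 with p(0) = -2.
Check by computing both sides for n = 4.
From the recurrence with p(0) = -2:
  p(0) = -2, p(1) = 2, p(2) = 22, p(3) = 122, p(4) = 622
  so the recurrence gives p(4) = 622.
From the proposed closed form p(n) = 5ⁿ - 3:
  p(4) = 622.
Both sides give 622 at n = 4, and the initial condition(s) match, so the closed form is consistent.

Yes, the closed form is correct.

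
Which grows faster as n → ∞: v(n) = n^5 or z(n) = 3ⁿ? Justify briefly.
Comparing growth rates:
Growth-rate hierarchy: log n ≺ any polynomial ≺ any exponential cⁿ (c>1) ≺ n! ≺ nⁿ.
exponential base 3 dominates polynomial degree 5 asymptotically.

z(n) grows faster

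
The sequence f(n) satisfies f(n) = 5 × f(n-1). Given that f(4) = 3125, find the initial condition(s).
In general f(n) = 5ⁿ · f(0). At n = 4: f(0) = f(4) / 5^4 = 3125 / 625 = 5.

f(0) = 5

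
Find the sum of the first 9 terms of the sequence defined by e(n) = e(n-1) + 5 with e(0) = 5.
Computing the sequence terms: 5, 10, 15, 20, 25, 30, 35, 40, 45
Adding these values together:

225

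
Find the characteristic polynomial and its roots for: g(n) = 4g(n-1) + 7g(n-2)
Substitute g(n) = rⁿ and divide through by rⁿ⁻²: r² - 4r - 7 = 0
Discriminant: 4² + 4·7 = 44, not a perfect square, so by the quadratic formula r = (4 ± √44)/2.
General solution: g(n) = A·r₁ⁿ + B·r₂ⁿ where r₁,r₂ = (4 ± √44)/2

Characteristic: r² - 4r - 7 = 0, Roots: r = (4 ± √44)/2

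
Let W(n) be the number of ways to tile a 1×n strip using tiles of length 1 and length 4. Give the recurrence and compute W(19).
Condition on the last tile: it has length 1 (leaving a 1×(n-1) strip) or length 4 (leaving a 1×(n-4) strip), so W(n) = W(n-1) + W(n-4) (order-4 linear recurrence).
For 0 ≤ i < 4 only unit tiles fit, so W(i) = 1.
Iterating the recurrence: W(4) = 2, W(5) = 3, W(6) = 4, W(7) = 5, W(8) = 7, W(9) = 10, W(10) = 14, W(11) = 19, W(12) = 26, W(13) = 36, W(14) = 50, W(15) = 69, W(16) = 95, W(17) = 131, W(18) = 181, W(19) = 250.

W(n) = W(n-1) + W(n-4), with W(i) = 1 for 0 ≤ i < 4; W(19) = 250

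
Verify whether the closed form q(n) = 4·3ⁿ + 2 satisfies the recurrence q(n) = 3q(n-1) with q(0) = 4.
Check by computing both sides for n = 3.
From the recurrence with q(0) = 4:
  q(0) = 4, q(1) = 12, q(2) = 36, q(3) = 108
  so the recurrence gives q(3) = 108.
From the proposed closed form q(n) = 4·3ⁿ + 2:
  q(3) = 110.
The recurrence gives 108 but the closed form gives 110, so the closed form does not satisfy the recurrence.

No, the closed form is incorrect.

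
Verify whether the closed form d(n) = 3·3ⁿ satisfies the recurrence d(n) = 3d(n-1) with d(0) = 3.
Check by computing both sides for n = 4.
From the recurrence with d(0) = 3:
  d(0) = 3, d(1) = 9, d(2) = 27, d(3) = 81, d(4) = 243
  so the recurrence gives d(4) = 243.
From the proposed closed form d(n) = 3·3ⁿ:
  d(4) = 243.
Both sides give 243 at n = 4, and the initial condition(s) match, so the closed form is consistent.

Yes, the closed form is correct.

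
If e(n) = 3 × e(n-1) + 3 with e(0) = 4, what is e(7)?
Computing step by step:
e(0) = 4
e(1) = 3 × 4 + 3 = 15
e(2) = 3 × 15 + 3 = 48
e(3) = 3 × 48 + 3 = 147
e(4) = 3 × 147 + 3 = 444
e(5) = 3 × 444 + 3 = 1335
e(6) = 3 × 1335 + 3 = 4008
e(7) = 3 × 4008 + 3 = 12027

12027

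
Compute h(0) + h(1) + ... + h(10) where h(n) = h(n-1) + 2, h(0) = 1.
Computing the sequence terms: 1, 3, 5, 7, 9, 11, 13, 15, 17, 19, 21
Adding these values together:

121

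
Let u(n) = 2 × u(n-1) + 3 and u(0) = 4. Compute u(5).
Computing step by step:
u(0) = 4
u(1) = 2 × 4 + 3 = 11
u(2) = 2 × 11 + 3 = 25
u(3) = 2 × 25 + 3 = 53
u(4) = 2 × 53 + 3 = 109
u(5) = 2 × 109 + 3 = 221

221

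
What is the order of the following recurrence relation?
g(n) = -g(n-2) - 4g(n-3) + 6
The order is the largest lag k for which g(n-k) appears. Here the deepest term is g(n-3) (the 6 term is non-homogeneous and does not affect the order), so the order is 3.

Order 3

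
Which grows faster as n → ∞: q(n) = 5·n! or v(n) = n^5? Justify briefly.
Comparing growth rates:
Growth-rate hierarchy: log n ≺ any polynomial ≺ any exponential cⁿ (c>1) ≺ n! ≺ nⁿ.
factorial dominates polynomial degree 5 asymptotically.

q(n) grows faster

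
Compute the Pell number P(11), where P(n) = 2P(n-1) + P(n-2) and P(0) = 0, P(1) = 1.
Computing the sequence terms:
0, 1, 2, 5, 12, 29, 70, 169, 408, 985, 2378, 5741

5741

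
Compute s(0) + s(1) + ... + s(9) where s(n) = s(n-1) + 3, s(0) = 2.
Computing the sequence terms: 2, 5, 8, 11, 14, 17, 20, 23, 26, 29
Adding these values together:

155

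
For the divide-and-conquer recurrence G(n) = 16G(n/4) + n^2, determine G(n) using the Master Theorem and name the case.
Master Theorem template: G(n) = a·G(n/b) + f(n).
Here: a=16, b=4, f(n)=n^2
Compute log_b(a) = log_4(16) = 2.
f(n) = n^2 = Θ(n^2). Case 2: G(n) = Θ(n^2 log n).

Case 2: G(n) = Θ(n^2 log n)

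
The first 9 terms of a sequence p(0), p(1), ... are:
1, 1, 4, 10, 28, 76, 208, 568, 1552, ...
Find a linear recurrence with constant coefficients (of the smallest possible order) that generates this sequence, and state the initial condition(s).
Look for the lowest-order linear relation among consecutive terms.
Observation: p(n) - 2·p(n-1) - (2)·p(n-2) = 0 holds for the shown terms, and no order-1 relation p(n) = α·p(n-1) + β fits.
Check at n=3: 2·4 + (2)·1 = 10. ✓

p(n) = 2p(n-1) + 2p(n-2), p(0) = 1, p(1) = 1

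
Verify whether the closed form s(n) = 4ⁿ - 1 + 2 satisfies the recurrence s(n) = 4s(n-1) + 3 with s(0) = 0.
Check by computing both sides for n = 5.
From the recurrence with s(0) = 0:
  s(0) = 0, s(1) = 3, s(2) = 15, s(3) = 63, s(4) = 255, s(5) = 1023
  so the recurrence gives s(5) = 1023.
From the proposed closed form s(n) = 4ⁿ - 1 + 2:
  s(5) = 1025.
The recurrence gives 1023 but the closed form gives 1025, so the closed form does not satisfy the recurrence.

No, the closed form is incorrect.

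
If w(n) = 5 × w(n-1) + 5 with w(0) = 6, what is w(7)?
Computing step by step:
w(0) = 6
w(1) = 5 × 6 + 5 = 35
w(2) = 5 × 35 + 5 = 180
w(3) = 5 × 180 + 5 = 905
w(4) = 5 × 905 + 5 = 4530
w(5) = 5 × 4530 + 5 = 22655
w(6) = 5 × 22655 + 5 = 113280
w(7) = 5 × 113280 + 5 = 566405

566405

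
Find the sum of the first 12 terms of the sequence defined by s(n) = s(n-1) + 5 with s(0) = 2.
Computing the sequence terms: 2, 7, 12, 17, 22, 27, 32, 37, 42, 47, 52, 57
Adding these values together:

354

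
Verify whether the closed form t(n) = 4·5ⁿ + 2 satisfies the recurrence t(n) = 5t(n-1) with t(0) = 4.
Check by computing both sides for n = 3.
From the recurrence with t(0) = 4:
  t(0) = 4, t(1) = 20, t(2) = 100, t(3) = 500
  so the recurrence gives t(3) = 500.
From the proposed closed form t(n) = 4·5ⁿ + 2:
  t(3) = 502.
The recurrence gives 500 but the closed form gives 502, so the closed form does not satisfy the recurrence.

No, the closed form is incorrect.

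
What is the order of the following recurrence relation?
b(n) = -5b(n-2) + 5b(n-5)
The order is the largest lag k for which b(n-k) appears. Here the deepest term is b(n-5), so the order is 5.

Order 5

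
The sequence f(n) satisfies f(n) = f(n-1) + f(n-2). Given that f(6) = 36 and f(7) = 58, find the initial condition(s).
Work backwards using f(k) = f(k+2) - f(k+1):
f(5) = f(7) - f(6) = 58 - 36 = 22
f(4) = f(6) - f(5) = 36 - 22 = 14
f(3) = f(5) - f(4) = 22 - 14 = 8
f(2) = f(4) - f(3) = 14 - 8 = 6
f(1) = f(3) - f(2) = 8 - 6 = 2
f(0) = f(2) - f(1) = 6 - 2 = 4

f(0) = 4, f(1) = 2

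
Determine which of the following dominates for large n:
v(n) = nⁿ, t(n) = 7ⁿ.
Comparing growth rates:
Growth-rate hierarchy: log n ≺ any polynomial ≺ any exponential cⁿ (c>1) ≺ n! ≺ nⁿ.
super-exponential nⁿ dominates exponential base 7 asymptotically.

v(n) grows faster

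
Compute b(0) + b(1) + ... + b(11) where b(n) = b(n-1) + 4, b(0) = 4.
Computing the sequence terms: 4, 8, 12, 16, 20, 24, 28, 32, 36, 40, 44, 48
Adding these values together:

312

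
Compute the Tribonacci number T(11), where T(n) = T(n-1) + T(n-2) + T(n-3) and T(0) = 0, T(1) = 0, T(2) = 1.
Computing the sequence terms:
0, 0, 1, 1, 2, 4, 7, 13, 24, 44, 81, 149

149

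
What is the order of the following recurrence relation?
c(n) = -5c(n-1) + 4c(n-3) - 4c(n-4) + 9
The order is the largest lag k for which c(n-k) appears. Here the deepest term is c(n-4) (the 9 term is non-homogeneous and does not affect the order), so the order is 4.

Order 4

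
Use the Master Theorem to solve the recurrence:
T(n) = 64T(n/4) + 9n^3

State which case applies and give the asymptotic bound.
Master Theorem template: T(n) = a·T(n/b) + f(n).
Here: a=64, b=4, f(n)=9n^3
Compute log_b(a) = log_4(64) = 3.
f(n) = 9n^3 = Θ(n^3). Case 2: T(n) = Θ(n^3 log n).

Case 2: T(n) = Θ(n^3 log n)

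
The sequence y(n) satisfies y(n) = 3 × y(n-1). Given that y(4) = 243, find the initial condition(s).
In general y(n) = 3ⁿ · y(0). At n = 4: y(0) = y(4) / 3^4 = 243 / 81 = 3.

y(0) = 3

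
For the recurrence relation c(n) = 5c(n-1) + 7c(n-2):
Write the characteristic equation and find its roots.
Substitute c(n) = rⁿ and divide through by rⁿ⁻²: r² - 5r - 7 = 0
Discriminant: 5² + 4·7 = 53, not a perfect square, so by the quadratic formula r = (5 ± √53)/2.
General solution: c(n) = A·r₁ⁿ + B·r₂ⁿ where r₁,r₂ = (5 ± √53)/2

Characteristic: r² - 5r - 7 = 0, Roots: r = (5 ± √53)/2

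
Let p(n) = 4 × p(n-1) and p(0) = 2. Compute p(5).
Computing step by step:
p(0) = 2
p(1) = 4 × 2 = 8
p(2) = 4 × 8 = 32
p(3) = 4 × 32 = 128
p(4) = 4 × 128 = 512
p(5) = 4 × 512 = 2048

2048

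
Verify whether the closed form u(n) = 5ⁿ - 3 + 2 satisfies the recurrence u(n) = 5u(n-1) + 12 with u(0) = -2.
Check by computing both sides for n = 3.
From the recurrence with u(0) = -2:
  u(0) = -2, u(1) = 2, u(2) = 22, u(3) = 122
  so the recurrence gives u(3) = 122.
From the proposed closed form u(n) = 5ⁿ - 3 + 2:
  u(3) = 124.
The recurrence gives 122 but the closed form gives 124, so the closed form does not satisfy the recurrence.

No, the closed form is incorrect.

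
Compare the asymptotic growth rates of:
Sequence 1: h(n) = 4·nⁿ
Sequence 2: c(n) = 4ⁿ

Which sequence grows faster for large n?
Comparing growth rates:
Growth-rate hierarchy: log n ≺ any polynomial ≺ any exponential cⁿ (c>1) ≺ n! ≺ nⁿ.
super-exponential nⁿ dominates exponential base 4 asymptotically.

h(n) grows faster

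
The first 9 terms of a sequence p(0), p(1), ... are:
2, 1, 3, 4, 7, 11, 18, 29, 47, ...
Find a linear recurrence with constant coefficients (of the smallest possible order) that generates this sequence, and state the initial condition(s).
Look for the lowest-order linear relation among consecutive terms.
Observation: p(n) - 1·p(n-1) - (1)·p(n-2) = 0 holds for the shown terms, and no order-1 relation p(n) = α·p(n-1) + β fits.
Check at n=3: 1·3 + (1)·1 = 4. ✓

p(n) = p(n-1) + p(n-2), p(0) = 2, p(1) = 1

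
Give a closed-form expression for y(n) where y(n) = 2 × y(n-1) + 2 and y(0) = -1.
Recurrence: y(n) = 2 × y(n-1) + 2, initial: y(0) = -1.
Try y(n) = A·2ⁿ + C. Substituting: A·2ⁿ + C = 2(A·2ⁿ⁻¹ + C) + 2 = A·2ⁿ + 2C + 2, so C = 2C + 2, giving C = -2. Then y(0) = A - 2 = -1 gives A = 1.

y(n) = 2ⁿ - 2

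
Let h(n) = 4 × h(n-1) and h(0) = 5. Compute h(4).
Computing step by step:
h(0) = 5
h(1) = 4 × 5 = 20
h(2) = 4 × 20 = 80
h(3) = 4 × 80 = 320
h(4) = 4 × 320 = 1280

1280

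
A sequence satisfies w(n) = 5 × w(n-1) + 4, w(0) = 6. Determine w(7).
Computing step by step:
w(0) = 6
w(1) = 5 × 6 + 4 = 34
w(2) = 5 × 34 + 4 = 174
w(3) = 5 × 174 + 4 = 874
w(4) = 5 × 874 + 4 = 4374
w(5) = 5 × 4374 + 4 = 21874
w(6) = 5 × 21874 + 4 = 109374
w(7) = 5 × 109374 + 4 = 546874

546874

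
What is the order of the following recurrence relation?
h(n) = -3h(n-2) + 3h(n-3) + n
The order is the largest lag k for which h(n-k) appears. Here the deepest term is h(n-3) (the n term is non-homogeneous and does not affect the order), so the order is 3.

Order 3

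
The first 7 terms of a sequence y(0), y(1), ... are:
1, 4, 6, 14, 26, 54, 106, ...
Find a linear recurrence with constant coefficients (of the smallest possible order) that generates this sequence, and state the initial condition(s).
Look for the lowest-order linear relation among consecutive terms.
Observation: y(n) - 1·y(n-1) - (2)·y(n-2) = 0 holds for the shown terms, and no order-1 relation y(n) = α·y(n-1) + β fits.
Check at n=3: 1·6 + (2)·4 = 14. ✓

y(n) = y(n-1) + 2y(n-2), y(0) = 1, y(1) = 4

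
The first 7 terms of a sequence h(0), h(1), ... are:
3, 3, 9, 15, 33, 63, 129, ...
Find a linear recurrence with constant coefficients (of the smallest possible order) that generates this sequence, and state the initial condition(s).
Look for the lowest-order linear relation among consecutive terms.
Observation: h(n) - 1·h(n-1) - (2)·h(n-2) = 0 holds for the shown terms, and no order-1 relation h(n) = α·h(n-1) + β fits.
Check at n=3: 1·9 + (2)·3 = 15. ✓

h(n) = h(n-1) + 2h(n-2), h(0) = 3, h(1) = 3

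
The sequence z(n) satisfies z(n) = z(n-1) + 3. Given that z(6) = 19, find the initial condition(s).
z(6) = z(0) + 6·3, so z(0) = 19 - 18 = 1.

z(0) = 1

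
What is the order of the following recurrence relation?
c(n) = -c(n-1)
The order is the largest lag k for which c(n-k) appears. Here the deepest term is c(n-1), so the order is 1.

Order 1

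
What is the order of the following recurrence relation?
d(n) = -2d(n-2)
The order is the largest lag k for which d(n-k) appears. Here the deepest term is d(n-2), so the order is 2.

Order 2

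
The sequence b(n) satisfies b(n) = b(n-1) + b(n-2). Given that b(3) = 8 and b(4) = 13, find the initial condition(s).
Work backwards using b(k) = b(k+2) - b(k+1):
b(2) = b(4) - b(3) = 13 - 8 = 5
b(1) = b(3) - b(2) = 8 - 5 = 3
b(0) = b(2) - b(1) = 5 - 3 = 2

b(0) = 2, b(1) = 3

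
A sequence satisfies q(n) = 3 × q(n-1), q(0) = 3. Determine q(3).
Computing step by step:
q(0) = 3
q(1) = 3 × 3 = 9
q(2) = 3 × 9 = 27
q(3) = 3 × 27 = 81

81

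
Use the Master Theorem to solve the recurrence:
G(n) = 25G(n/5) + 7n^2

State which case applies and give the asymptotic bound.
Master Theorem template: G(n) = a·G(n/b) + f(n).
Here: a=25, b=5, f(n)=7n^2
Compute log_b(a) = log_5(25) = 2.
f(n) = 7n^2 = Θ(n^2). Case 2: G(n) = Θ(n^2 log n).

Case 2: G(n) = Θ(n^2 log n)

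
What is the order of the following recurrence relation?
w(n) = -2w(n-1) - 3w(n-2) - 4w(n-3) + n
The order is the largest lag k for which w(n-k) appears. Here the deepest term is w(n-3) (the n term is non-homogeneous and does not affect the order), so the order is 3.

Order 3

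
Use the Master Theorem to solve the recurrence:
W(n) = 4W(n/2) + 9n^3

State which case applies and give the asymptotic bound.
Master Theorem template: W(n) = a·W(n/b) + f(n).
Here: a=4, b=2, f(n)=9n^3
Compute log_b(a) = log_2(4) = 2.
f(n) = 9n^3 = Ω(n^(2+ε)) with ε = 1, and the regularity condition holds (a·f(n/b) = (a/b^3)·f(n) with a/b^3 = 2^-1 < 1). Case 3: W(n) = Θ(f(n)) = Θ(n^3).

Case 3: W(n) = Θ(n^3)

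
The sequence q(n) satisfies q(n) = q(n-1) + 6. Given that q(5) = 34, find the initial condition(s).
q(5) = q(0) + 5·6, so q(0) = 34 - 30 = 4.

q(0) = 4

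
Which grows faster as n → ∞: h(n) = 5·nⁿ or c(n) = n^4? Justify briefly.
Comparing growth rates:
Growth-rate hierarchy: log n ≺ any polynomial ≺ any exponential cⁿ (c>1) ≺ n! ≺ nⁿ.
super-exponential nⁿ dominates polynomial degree 4 asymptotically.

h(n) grows faster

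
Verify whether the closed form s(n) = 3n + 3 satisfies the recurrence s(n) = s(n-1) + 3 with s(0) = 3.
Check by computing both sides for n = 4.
From the recurrence with s(0) = 3:
  s(0) = 3, s(1) = 6, s(2) = 9, s(3) = 12, s(4) = 15
  so the recurrence gives s(4) = 15.
From the proposed closed form s(n) = 3n + 3:
  s(4) = 15.
Both sides give 15 at n = 4, and the initial condition(s) match, so the closed form is consistent.

Yes, the closed form is correct.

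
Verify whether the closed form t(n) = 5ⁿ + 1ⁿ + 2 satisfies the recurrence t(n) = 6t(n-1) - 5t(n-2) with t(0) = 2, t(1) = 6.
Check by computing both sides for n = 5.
From the recurrence with t(0) = 2, t(1) = 6:
  t(0) = 2, t(1) = 6, t(2) = 26, t(3) = 126, t(4) = 626, t(5) = 3126
  so the recurrence gives t(5) = 3126.
From the proposed closed form t(n) = 5ⁿ + 1ⁿ + 2:
  t(5) = 3128.
The recurrence gives 3126 but the closed form gives 3128, so the closed form does not satisfy the recurrence.

No, the closed form is incorrect.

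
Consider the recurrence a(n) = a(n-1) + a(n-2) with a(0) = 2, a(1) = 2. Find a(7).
Computing the sequence terms:
2, 2, 4, 6, 10, 16, 26, 42

42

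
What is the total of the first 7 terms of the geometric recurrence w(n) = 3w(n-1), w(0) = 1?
Computing the sequence terms: 1, 3, 9, 27, 81, 243, 729
Adding these values together:

1093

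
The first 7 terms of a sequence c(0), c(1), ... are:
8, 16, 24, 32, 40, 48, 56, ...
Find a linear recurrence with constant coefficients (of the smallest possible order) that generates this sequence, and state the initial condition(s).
Look for the lowest-order linear relation among consecutive terms.
Observation: consecutive differences are constant (= 8).
Check at n=2: 1·16 + 8 = 24. ✓

c(n) = c(n-1) + 8, c(0) = 8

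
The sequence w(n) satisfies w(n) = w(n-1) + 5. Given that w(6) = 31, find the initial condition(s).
w(6) = w(0) + 6·5, so w(0) = 31 - 30 = 1.

w(0) = 1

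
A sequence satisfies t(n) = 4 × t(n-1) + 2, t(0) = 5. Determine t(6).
Computing step by step:
t(0) = 5
t(1) = 4 × 5 + 2 = 22
t(2) = 4 × 22 + 2 = 90
t(3) = 4 × 90 + 2 = 362
t(4) = 4 × 362 + 2 = 1450
t(5) = 4 × 1450 + 2 = 5802
t(6) = 4 × 5802 + 2 = 23210

23210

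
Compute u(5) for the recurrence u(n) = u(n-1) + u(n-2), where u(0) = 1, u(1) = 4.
Computing the sequence terms:
1, 4, 5, 9, 14, 23

23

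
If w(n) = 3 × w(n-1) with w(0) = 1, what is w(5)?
Computing step by step:
w(0) = 1
w(1) = 3 × 1 = 3
w(2) = 3 × 3 = 9
w(3) = 3 × 9 = 27
w(4) = 3 × 27 = 81
w(5) = 3 × 81 = 243

243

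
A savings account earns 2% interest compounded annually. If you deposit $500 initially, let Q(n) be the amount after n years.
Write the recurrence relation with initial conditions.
Each year the balance grows by 2%, i.e. is multiplied by 1 + 2/100 = 1.02, so Q(n) = 1.02 × Q(n-1). The initial deposit gives Q(0) = 500.
Unrolling gives the closed form Q(n) = 500 × (1.02)ⁿ.

Q(n) = 1.02 × Q(n-1), Q(0) = 500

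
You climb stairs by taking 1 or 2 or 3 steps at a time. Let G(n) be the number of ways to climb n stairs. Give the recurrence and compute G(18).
Condition on the size of the last step (1 to 3): before it there were n-1, …, n-3 stairs climbed, and these cases are disjoint, so G(n) = G(n-1) + G(n-2) + G(n-3) (order-3 linear recurrence).
Initial conditions by direct count (compositions of i into parts ≤ 3): G(1) = 1; G(2) = 2; G(3) = 4.
Iterating the recurrence: G(4) = 7, G(5) = 13, G(6) = 24, G(7) = 44, G(8) = 81, G(9) = 149, G(10) = 274, G(11) = 504, G(12) = 927, G(13) = 1705, G(14) = 3136, G(15) = 5768, G(16) = 10609, G(17) = 19513, G(18) = 35890.

G(n) = G(n-1) + G(n-2) + G(n-3), G(1) = 1, G(2) = 2, G(3) = 4; G(18) = 35890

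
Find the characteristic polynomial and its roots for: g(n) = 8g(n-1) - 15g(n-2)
Substitute g(n) = rⁿ and divide through by rⁿ⁻²: r² - 8r + 15 = 0
Factor: (r - 5)(r - 3) = 0, so r = 5, 3.
General solution: g(n) = A·5ⁿ + B·3ⁿ

Characteristic: r² - 8r + 15 = 0, Roots: r = 5, 3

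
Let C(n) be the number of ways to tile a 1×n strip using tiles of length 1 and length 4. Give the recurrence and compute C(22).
Condition on the last tile: it has length 1 (leaving a 1×(n-1) strip) or length 4 (leaving a 1×(n-4) strip), so C(n) = C(n-1) + C(n-4) (order-4 linear recurrence).
For 0 ≤ i < 4 only unit tiles fit, so C(i) = 1.
Iterating the recurrence: C(4) = 2, C(5) = 3, C(6) = 4, C(7) = 5, C(8) = 7, C(9) = 10, C(10) = 14, C(11) = 19, C(12) = 26, C(13) = 36, C(14) = 50, C(15) = 69, C(16) = 95, C(17) = 131, C(18) = 181, C(19) = 250, C(20) = 345, C(21) = 476, C(22) = 657.

C(n) = C(n-1) + C(n-4), with C(i) = 1 for 0 ≤ i < 4; C(22) = 657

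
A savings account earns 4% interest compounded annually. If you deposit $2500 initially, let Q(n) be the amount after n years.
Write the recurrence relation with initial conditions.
Each year the balance grows by 4%, i.e. is multiplied by 1 + 4/100 = 1.04, so Q(n) = 1.04 × Q(n-1). The initial deposit gives Q(0) = 2500.
Unrolling gives the closed form Q(n) = 2500 × (1.04)ⁿ.

Q(n) = 1.04 × Q(n-1), Q(0) = 2500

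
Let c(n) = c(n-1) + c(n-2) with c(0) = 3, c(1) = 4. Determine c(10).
Computing the sequence terms:
3, 4, 7, 11, 18, 29, 47, 76, 123, 199, 322

322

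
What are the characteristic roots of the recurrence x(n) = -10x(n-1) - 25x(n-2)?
Substitute x(n) = rⁿ and divide through by rⁿ⁻²: r² + 10r + 25 = 0
Factor: (r + 5)² = 0, so r = -5 (double root).
General solution: x(n) = (A + Bn)·(-5)ⁿ

Characteristic: r² + 10r + 25 = 0, Roots: r = -5 (double root)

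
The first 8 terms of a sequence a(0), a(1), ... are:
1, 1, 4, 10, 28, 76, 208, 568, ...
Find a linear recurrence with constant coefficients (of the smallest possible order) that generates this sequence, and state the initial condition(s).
Look for the lowest-order linear relation among consecutive terms.
Observation: a(n) - 2·a(n-1) - (2)·a(n-2) = 0 holds for the shown terms, and no order-1 relation a(n) = α·a(n-1) + β fits.
Check at n=3: 2·4 + (2)·1 = 10. ✓

a(n) = 2a(n-1) + 2a(n-2), a(0) = 1, a(1) = 1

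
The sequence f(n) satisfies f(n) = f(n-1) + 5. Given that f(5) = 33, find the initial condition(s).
f(5) = f(0) + 5·5, so f(0) = 33 - 25 = 8.

f(0) = 8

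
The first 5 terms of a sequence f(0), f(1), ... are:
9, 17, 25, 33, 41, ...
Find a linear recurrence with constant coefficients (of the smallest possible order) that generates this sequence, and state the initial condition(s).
Look for the lowest-order linear relation among consecutive terms.
Observation: consecutive differences are constant (= 8).
Check at n=2: 1·17 + 8 = 25. ✓

f(n) = f(n-1) + 8, f(0) = 9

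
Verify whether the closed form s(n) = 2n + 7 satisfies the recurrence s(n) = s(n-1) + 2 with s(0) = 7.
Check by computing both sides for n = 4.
From the recurrence with s(0) = 7:
  s(0) = 7, s(1) = 9, s(2) = 11, s(3) = 13, s(4) = 15
  so the recurrence gives s(4) = 15.
From the proposed closed form s(n) = 2n + 7:
  s(4) = 15.
Both sides give 15 at n = 4, and the initial condition(s) match, so the closed form is consistent.

Yes, the closed form is correct.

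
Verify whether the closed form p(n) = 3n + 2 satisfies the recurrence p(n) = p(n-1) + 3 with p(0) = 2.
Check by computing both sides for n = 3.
From the recurrence with p(0) = 2:
  p(0) = 2, p(1) = 5, p(2) = 8, p(3) = 11
  so the recurrence gives p(3) = 11.
From the proposed closed form p(n) = 3n + 2:
  p(3) = 11.
Both sides give 11 at n = 3, and the initial condition(s) match, so the closed form is consistent.

Yes, the closed form is correct.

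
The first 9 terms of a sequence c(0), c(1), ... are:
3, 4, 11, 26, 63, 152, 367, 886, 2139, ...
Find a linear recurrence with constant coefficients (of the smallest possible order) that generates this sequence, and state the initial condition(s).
Look for the lowest-order linear relation among consecutive terms.
Observation: c(n) - 2·c(n-1) - (1)·c(n-2) = 0 holds for the shown terms, and no order-1 relation c(n) = α·c(n-1) + β fits.
Check at n=3: 2·11 + (1)·4 = 26. ✓

c(n) = 2c(n-1) + c(n-2), c(0) = 3, c(1) = 4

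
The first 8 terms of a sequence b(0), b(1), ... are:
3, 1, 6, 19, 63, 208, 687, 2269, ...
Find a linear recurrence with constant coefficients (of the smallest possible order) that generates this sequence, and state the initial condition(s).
Look for the lowest-order linear relation among consecutive terms.
Observation: b(n) - 3·b(n-1) - (1)·b(n-2) = 0 holds for the shown terms, and no order-1 relation b(n) = α·b(n-1) + β fits.
Check at n=3: 3·6 + (1)·1 = 19. ✓

b(n) = 3b(n-1) + b(n-2), b(0) = 3, b(1) = 1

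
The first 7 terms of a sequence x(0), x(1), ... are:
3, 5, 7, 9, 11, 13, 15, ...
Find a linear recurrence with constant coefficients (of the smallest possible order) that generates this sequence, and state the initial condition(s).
Look for the lowest-order linear relation among consecutive terms.
Observation: consecutive differences are constant (= 2).
Check at n=2: 1·5 + 2 = 7. ✓

x(n) = x(n-1) + 2, x(0) = 3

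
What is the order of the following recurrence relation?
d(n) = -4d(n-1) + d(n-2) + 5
The order is the largest lag k for which d(n-k) appears. Here the deepest term is d(n-2) (the 5 term is non-homogeneous and does not affect the order), so the order is 2.

Order 2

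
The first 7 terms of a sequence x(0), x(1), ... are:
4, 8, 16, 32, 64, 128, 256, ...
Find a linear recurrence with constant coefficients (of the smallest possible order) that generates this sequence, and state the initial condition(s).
Look for the lowest-order linear relation among consecutive terms.
Observation: each term is 2× the previous.
Check at n=2: 2·8 = 16. ✓

x(n) = 2 × x(n-1), x(0) = 4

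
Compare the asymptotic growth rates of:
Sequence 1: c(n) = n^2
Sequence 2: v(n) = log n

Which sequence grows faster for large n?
Comparing growth rates:
Growth-rate hierarchy: log n ≺ any polynomial ≺ any exponential cⁿ (c>1) ≺ n! ≺ nⁿ.
polynomial degree 2 dominates logarithmic asymptotically.

c(n) grows faster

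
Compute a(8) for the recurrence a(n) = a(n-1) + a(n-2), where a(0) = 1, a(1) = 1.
Computing the sequence terms:
1, 1, 2, 3, 5, 8, 13, 21, 34

34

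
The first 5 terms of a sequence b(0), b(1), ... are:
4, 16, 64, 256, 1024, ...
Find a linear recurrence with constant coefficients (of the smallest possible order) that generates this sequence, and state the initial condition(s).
Look for the lowest-order linear relation among consecutive terms.
Observation: each term is 4× the previous.
Check at n=2: 4·16 = 64. ✓

b(n) = 4 × b(n-1), b(0) = 4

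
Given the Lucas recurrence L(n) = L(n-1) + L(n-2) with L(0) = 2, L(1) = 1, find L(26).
Computing the sequence terms:
2, 1, 3, 4, 7, 11, 18, 29, 47, 76, 123, 199, 322, 521, 843, 1364, 2207, 3571, 5778, 9349, 15127, 24476, 39603, 64079, 103682, 167761, 271443

271443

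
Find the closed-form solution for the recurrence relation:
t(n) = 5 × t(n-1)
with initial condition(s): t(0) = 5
Recurrence: t(n) = 5 × t(n-1), initial: t(0) = 5.
Each term is 5 times the previous, so this is geometric with ratio 5. After n steps: t(n) = t(0)·5ⁿ = 5·5ⁿ.

t(n) = 5·5ⁿ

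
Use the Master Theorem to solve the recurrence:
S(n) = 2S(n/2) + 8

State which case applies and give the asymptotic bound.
Master Theorem template: S(n) = a·S(n/b) + f(n).
Here: a=2, b=2, f(n)=8
Compute log_b(a) = log_2(2) = 1.
f(n) = 8 = O(n^(1-ε)) with ε = 1. Case 1: S(n) = Θ(n^log_b(a)) = Θ(n).

Case 1: S(n) = Θ(n)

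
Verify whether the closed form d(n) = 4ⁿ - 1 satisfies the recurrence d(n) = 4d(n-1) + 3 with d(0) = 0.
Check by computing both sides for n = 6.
From the recurrence with d(0) = 0:
  d(0) = 0, d(1) = 3, d(2) = 15, d(3) = 63, d(4) = 255, d(5) = 1023, d(6) = 4095
  so the recurrence gives d(6) = 4095.
From the proposed closed form d(n) = 4ⁿ - 1:
  d(6) = 4095.
Both sides give 4095 at n = 6, and the initial condition(s) match, so the closed form is consistent.

Yes, the closed form is correct.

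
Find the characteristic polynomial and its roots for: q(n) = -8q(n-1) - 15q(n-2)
Substitute q(n) = rⁿ and divide through by rⁿ⁻²: r² + 8r + 15 = 0
Factor: (r + 3)(r + 5) = 0, so r = -3, -5.
General solution: q(n) = A·(-3)ⁿ + B·(-5)ⁿ

Characteristic: r² + 8r + 15 = 0, Roots: r = -3, -5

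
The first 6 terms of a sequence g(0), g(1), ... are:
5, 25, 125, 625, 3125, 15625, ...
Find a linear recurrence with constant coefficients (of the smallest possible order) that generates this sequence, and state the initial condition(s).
Look for the lowest-order linear relation among consecutive terms.
Observation: each term is 5× the previous.
Check at n=2: 5·25 = 125. ✓

g(n) = 5 × g(n-1), g(0) = 5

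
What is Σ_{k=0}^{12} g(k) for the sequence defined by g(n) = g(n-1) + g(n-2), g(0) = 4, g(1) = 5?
Computing the sequence terms: 4, 5, 9, 14, 23, 37, 60, 97, 157, 254, 411, 665, 1076
Adding these values together:

2812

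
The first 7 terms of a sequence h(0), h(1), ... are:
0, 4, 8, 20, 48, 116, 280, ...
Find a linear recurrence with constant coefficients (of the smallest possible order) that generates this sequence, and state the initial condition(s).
Look for the lowest-order linear relation among consecutive terms.
Observation: h(n) - 2·h(n-1) - (1)·h(n-2) = 0 holds for the shown terms, and no order-1 relation h(n) = α·h(n-1) + β fits.
Check at n=3: 2·8 + (1)·4 = 20. ✓

h(n) = 2h(n-1) + h(n-2), h(0) = 0, h(1) = 4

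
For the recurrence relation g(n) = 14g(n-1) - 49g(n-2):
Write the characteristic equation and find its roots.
Substitute g(n) = rⁿ and divide through by rⁿ⁻²: r² - 14r + 49 = 0
Factor: (r - 7)² = 0, so r = 7 (double root).
General solution: g(n) = (A + Bn)·7ⁿ

Characteristic: r² - 14r + 49 = 0, Roots: r = 7 (double root)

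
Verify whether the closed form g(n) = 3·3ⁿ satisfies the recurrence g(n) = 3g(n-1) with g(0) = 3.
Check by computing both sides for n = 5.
From the recurrence with g(0) = 3:
  g(0) = 3, g(1) = 9, g(2) = 27, g(3) = 81, g(4) = 243, g(5) = 729
  so the recurrence gives g(5) = 729.
From the proposed closed form g(n) = 3·3ⁿ:
  g(5) = 729.
Both sides give 729 at n = 5, and the initial condition(s) match, so the closed form is consistent.

Yes, the closed form is correct.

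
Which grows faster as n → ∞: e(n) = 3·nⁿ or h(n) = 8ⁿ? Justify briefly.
Comparing growth rates:
Growth-rate hierarchy: log n ≺ any polynomial ≺ any exponential cⁿ (c>1) ≺ n! ≺ nⁿ.
super-exponential nⁿ dominates exponential base 8 asymptotically.

e(n) grows faster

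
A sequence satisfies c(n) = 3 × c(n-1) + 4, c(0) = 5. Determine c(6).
Computing step by step:
c(0) = 5
c(1) = 3 × 5 + 4 = 19
c(2) = 3 × 19 + 4 = 61
c(3) = 3 × 61 + 4 = 187
c(4) = 3 × 187 + 4 = 565
c(5) = 3 × 565 + 4 = 1699
c(6) = 3 × 1699 + 4 = 5101

5101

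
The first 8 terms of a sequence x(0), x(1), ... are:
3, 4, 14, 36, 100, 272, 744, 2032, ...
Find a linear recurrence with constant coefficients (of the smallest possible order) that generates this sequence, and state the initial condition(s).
Look for the lowest-order linear relation among consecutive terms.
Observation: x(n) - 2·x(n-1) - (2)·x(n-2) = 0 holds for the shown terms, and no order-1 relation x(n) = α·x(n-1) + β fits.
Check at n=3: 2·14 + (2)·4 = 36. ✓

x(n) = 2x(n-1) + 2x(n-2), x(0) = 3, x(1) = 4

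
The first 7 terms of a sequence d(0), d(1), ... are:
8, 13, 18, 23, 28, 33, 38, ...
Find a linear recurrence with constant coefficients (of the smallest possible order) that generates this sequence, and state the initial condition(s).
Look for the lowest-order linear relation among consecutive terms.
Observation: consecutive differences are constant (= 5).
Check at n=2: 1·13 + 5 = 18. ✓

d(n) = d(n-1) + 5, d(0) = 8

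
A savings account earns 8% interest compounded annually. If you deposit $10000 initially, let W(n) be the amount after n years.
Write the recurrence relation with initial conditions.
Each year the balance grows by 8%, i.e. is multiplied by 1 + 8/100 = 1.08, so W(n) = 1.08 × W(n-1). The initial deposit gives W(0) = 10000.
Unrolling gives the closed form W(n) = 10000 × (1.08)ⁿ.

W(n) = 1.08 × W(n-1), W(0) = 10000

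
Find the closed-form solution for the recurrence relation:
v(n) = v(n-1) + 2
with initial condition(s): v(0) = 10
Recurrence: v(n) = v(n-1) + 2, initial: v(0) = 10.
Each step adds 2, so v(n) = v(0) + 2n = 2n + 10.

v(n) = 2n + 10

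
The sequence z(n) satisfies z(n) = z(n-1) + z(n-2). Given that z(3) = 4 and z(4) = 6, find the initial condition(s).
Work backwards using z(k) = z(k+2) - z(k+1):
z(2) = z(4) - z(3) = 6 - 4 = 2
z(1) = z(3) - z(2) = 4 - 2 = 2
z(0) = z(2) - z(1) = 2 - 2 = 0

z(0) = 0, z(1) = 2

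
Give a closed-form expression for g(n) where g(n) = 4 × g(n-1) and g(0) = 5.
Recurrence: g(n) = 4 × g(n-1), initial: g(0) = 5.
Each term is 4 times the previous, so this is geometric with ratio 4. After n steps: g(n) = g(0)·4ⁿ = 5·4ⁿ.

g(n) = 5·4ⁿ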